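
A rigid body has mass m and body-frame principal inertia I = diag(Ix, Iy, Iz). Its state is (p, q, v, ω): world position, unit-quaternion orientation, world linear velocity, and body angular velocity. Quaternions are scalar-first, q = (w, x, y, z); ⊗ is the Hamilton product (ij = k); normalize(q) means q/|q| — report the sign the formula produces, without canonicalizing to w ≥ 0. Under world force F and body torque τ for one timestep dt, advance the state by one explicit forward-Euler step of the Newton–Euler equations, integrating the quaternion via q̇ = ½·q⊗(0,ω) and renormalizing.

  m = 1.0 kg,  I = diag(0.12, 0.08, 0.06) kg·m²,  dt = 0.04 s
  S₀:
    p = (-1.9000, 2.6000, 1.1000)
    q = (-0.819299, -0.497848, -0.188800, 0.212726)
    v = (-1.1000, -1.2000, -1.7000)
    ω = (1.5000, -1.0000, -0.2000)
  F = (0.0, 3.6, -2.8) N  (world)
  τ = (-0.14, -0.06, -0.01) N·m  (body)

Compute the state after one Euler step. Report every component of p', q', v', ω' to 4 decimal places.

α = I⁻¹(τ − ω×Iω) = (-1.1333, -0.5250, -1.1667)
new body rate ω' = (1.4547, -1.0210, -0.2467)
q⊗(0,ω) = (0.6005172, -0.9784625, 1.0388184, 0.9449078)
q + ½dt·q⊗(0,ω), renormalized = (-0.8068, -0.5171, -0.1679, 0.2315)
linear accel F/m = (0.0000, 3.6000, -2.8000)
p + v·dt = (-1.9440, 2.5520, 1.0320)
v' = v + a·dt = (-1.1000, -1.0560, -1.8120)

p' = (-1.9440, 2.5520, 1.0320)
q' = (-0.8068, -0.5171, -0.1679, 0.2315)
v' = (-1.1000, -1.0560, -1.8120)
ω' = (1.4547, -1.0210, -0.2467)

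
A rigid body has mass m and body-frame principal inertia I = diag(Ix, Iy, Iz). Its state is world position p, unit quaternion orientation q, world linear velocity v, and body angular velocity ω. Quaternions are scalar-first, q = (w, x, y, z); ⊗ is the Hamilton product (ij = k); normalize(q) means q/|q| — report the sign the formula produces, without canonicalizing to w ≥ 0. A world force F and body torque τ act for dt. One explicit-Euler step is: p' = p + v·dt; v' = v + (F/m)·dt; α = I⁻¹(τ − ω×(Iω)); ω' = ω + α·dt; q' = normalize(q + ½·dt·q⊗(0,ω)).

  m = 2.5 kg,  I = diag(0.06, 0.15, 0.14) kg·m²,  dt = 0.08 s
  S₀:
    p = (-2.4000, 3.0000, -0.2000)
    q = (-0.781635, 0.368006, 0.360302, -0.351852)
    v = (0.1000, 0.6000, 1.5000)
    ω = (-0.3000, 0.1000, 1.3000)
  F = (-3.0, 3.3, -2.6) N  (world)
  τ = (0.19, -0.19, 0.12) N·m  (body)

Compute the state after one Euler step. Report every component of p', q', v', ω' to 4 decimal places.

ω×(Iω) gyroscopic = (-0.0013, 0.0312, -0.0027)
(τ − ω×Iω)/I = (3.1883, -1.4747, 0.8764)
ω + α·dt = (-0.0449, -0.0180, 1.3701)
2q̇ = q⊗(0,ω) = (0.5317792, 0.7380683, -0.4510157, -0.8712343)
updated quaternion q' = (-0.7593, 0.3970, 0.3418, -0.3861)
linear accel F/m = (-1.2000, 1.3200, -1.0400)
new position p' = (-2.3920, 3.0480, -0.0800)
v' = v + a·dt = (0.0040, 0.7056, 1.4168)

p' = (-2.3920, 3.0480, -0.0800)
q' = (-0.7593, 0.3970, 0.3418, -0.3861)
v' = (0.0040, 0.7056, 1.4168)
ω' = (-0.0449, -0.0180, 1.3701)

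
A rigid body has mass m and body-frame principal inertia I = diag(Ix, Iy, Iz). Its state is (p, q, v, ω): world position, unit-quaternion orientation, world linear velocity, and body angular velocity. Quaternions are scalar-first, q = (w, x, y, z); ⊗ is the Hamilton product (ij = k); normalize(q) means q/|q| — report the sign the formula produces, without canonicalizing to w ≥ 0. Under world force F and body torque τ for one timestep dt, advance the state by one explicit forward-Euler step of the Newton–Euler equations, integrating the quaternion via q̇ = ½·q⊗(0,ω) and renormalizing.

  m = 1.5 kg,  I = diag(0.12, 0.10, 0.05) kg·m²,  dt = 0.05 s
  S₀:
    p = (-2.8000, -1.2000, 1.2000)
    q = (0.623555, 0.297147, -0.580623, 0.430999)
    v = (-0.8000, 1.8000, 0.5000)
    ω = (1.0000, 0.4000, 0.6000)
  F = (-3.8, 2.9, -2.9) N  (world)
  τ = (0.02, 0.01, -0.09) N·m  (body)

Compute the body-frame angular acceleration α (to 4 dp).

α = (0.2667, -0.3200, -1.6400)

gyro term ω×Iω = (-0.0120, 0.0420, -0.0080)
(τ − ω×Iω)/I = (0.2667, -0.3200, -1.6400)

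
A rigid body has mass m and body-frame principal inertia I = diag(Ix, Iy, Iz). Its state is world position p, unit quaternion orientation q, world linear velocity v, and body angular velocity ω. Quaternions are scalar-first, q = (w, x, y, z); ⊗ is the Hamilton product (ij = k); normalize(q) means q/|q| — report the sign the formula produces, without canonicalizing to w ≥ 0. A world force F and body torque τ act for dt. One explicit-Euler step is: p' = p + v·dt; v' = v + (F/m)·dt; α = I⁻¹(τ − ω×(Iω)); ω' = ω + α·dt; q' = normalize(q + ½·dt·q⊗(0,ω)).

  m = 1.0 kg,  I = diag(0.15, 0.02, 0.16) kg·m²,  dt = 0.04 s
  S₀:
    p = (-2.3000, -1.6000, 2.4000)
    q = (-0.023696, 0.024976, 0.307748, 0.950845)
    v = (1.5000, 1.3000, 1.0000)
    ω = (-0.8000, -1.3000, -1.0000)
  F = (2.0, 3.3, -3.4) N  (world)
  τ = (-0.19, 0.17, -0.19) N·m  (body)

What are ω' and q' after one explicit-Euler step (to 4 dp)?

ω' = (-0.8992, -0.9440, -1.0137)
q' = (0.0037, 0.0439, 0.2935, 0.9550)

ω×(Iω) gyroscopic = (0.1820, -0.0080, -0.1352)
angular accel α = (-2.4800, 8.9000, -0.3425)
new body rate ω' = (-0.8992, -0.9440, -1.0137)
Hamilton product q⊗(0,ω) = (1.3708982, 0.9473073, -0.7048952, 0.2374256)
q + ½dt·q⊗(0,ω), renormalized = (0.0037, 0.0439, 0.2935, 0.9550)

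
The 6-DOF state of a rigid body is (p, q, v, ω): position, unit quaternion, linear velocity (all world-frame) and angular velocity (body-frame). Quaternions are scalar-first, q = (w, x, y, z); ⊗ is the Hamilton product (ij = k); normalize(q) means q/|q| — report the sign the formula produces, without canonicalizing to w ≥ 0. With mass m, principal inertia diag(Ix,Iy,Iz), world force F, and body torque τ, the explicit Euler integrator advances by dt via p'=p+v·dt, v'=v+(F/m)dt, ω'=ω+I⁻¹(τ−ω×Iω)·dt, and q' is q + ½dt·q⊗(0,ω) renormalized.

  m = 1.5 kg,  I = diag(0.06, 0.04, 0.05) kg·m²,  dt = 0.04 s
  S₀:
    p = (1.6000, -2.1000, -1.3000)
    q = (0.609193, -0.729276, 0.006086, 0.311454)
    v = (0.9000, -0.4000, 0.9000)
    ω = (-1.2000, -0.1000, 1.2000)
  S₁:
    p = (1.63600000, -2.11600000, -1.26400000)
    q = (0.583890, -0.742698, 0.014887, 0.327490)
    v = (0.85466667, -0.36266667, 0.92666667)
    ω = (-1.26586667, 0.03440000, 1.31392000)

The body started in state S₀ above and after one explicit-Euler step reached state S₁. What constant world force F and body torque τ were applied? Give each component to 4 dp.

F = (-1.7000, 1.4000, 1.0000)
τ = (-0.1000, 0.1200, 0.1400)

velocity change Δv = (-0.04533333, 0.03733333, 0.02666667)
applied force F = (-1.7000, 1.4000, 1.0000)
rate change Δω = (-0.06586667, 0.13440000, 0.11392000)
gyro term ω₀×Iω₀ = (-0.0012, -0.0144, -0.0024)
applied torque τ = (-0.1000, 0.1200, 0.1400)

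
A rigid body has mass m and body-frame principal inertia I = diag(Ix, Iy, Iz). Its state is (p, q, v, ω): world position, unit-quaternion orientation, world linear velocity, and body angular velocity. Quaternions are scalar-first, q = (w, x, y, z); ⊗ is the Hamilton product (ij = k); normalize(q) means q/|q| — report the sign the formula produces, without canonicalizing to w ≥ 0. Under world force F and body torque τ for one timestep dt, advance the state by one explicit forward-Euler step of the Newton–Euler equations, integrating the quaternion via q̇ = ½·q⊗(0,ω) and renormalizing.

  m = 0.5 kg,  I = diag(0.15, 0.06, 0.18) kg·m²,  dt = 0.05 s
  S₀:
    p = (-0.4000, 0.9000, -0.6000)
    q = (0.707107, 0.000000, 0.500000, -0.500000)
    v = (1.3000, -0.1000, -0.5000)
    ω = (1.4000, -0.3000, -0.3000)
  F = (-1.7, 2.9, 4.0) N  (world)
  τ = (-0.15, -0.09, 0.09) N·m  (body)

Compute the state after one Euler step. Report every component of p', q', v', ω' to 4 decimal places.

a = F/m = (-3.4000, 5.8000, 8.0000)
p + v·dt = (-0.3350, 0.8950, -0.6250)
v' = v + a·dt = (1.1300, 0.1900, -0.1000)
(τ − ω×Iω)/I = (-1.0720, -1.7100, 0.2900)
ω' = ω + α·dt = (1.3464, -0.3855, -0.2855)
q⊗(0,ω) = (0.0000000, 0.6899498, -0.9121321, -0.9121321)
q + ½dt·q⊗(0,ω), renormalized = (0.7066, 0.0172, 0.4769, -0.5225)

p' = (-0.3350, 0.8950, -0.6250)
q' = (0.7066, 0.0172, 0.4769, -0.5225)
v' = (1.1300, 0.1900, -0.1000)
ω' = (1.3464, -0.3855, -0.2855)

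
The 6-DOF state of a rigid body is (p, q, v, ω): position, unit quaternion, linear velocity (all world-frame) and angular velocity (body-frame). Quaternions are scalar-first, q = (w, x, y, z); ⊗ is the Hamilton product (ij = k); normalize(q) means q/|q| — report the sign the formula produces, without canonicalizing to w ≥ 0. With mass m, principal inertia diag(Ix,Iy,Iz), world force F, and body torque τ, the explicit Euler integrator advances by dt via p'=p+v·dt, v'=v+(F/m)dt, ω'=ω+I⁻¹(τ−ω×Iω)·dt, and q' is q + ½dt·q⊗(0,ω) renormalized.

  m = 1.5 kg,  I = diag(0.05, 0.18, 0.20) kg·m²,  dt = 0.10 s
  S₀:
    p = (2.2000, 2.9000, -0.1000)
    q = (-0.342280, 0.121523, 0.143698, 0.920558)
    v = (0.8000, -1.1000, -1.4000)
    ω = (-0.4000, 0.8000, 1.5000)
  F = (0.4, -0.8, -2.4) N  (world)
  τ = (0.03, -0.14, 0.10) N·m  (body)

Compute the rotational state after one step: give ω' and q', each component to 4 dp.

gyro term ω×Iω = (0.0240, 0.0900, -0.0416)
angular accel α = (0.1200, -1.2778, 0.7080)
ω + α·dt = (-0.3880, 0.6722, 1.5708)
q⊗(0,ω) = (-1.4471862, -0.3839874, -0.8243317, -0.3587224)
updated quaternion q' = (-0.4131, 0.1019, 0.1021, 0.8992)

ω' = (-0.3880, 0.6722, 1.5708)
q' = (-0.4131, 0.1019, 0.1021, 0.8992)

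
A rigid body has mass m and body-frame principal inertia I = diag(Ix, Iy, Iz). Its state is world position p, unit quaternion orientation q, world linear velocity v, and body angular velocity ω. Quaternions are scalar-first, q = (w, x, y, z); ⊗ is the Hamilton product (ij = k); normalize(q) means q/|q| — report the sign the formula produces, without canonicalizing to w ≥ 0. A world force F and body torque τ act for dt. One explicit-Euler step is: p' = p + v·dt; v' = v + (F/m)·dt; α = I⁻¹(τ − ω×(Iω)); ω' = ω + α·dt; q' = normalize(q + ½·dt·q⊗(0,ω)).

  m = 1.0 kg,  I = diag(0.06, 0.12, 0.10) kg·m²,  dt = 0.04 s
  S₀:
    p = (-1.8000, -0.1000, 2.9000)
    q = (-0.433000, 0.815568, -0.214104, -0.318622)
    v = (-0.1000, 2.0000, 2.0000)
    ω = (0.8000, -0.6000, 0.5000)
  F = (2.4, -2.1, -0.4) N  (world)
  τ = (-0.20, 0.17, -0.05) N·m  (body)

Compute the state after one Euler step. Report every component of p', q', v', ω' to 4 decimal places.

p' = (-1.8040, -0.0200, 2.9800)
q' = (-0.4453, 0.8025, -0.2221, -0.3292)
v' = (-0.0040, 1.9160, 1.9840)
ω' = (0.6627, -0.5380, 0.4915)

a = F/m = (2.4000, -2.1000, -0.4000)
new position p' = (-1.8040, -0.0200, 2.9800)
new velocity v' = (-0.0040, 1.9160, 1.9840)
gyro term ω×Iω = (0.0060, -0.0160, -0.0288)
(τ − ω×Iω)/I = (-3.4333, 1.5500, -0.2120)
ω + α·dt = (0.6627, -0.5380, 0.4915)
Hamilton product q⊗(0,ω) = (-0.6216058, -0.6446252, -0.4028816, -0.5345576)
updated quaternion q' = (-0.4453, 0.8025, -0.2221, -0.3292)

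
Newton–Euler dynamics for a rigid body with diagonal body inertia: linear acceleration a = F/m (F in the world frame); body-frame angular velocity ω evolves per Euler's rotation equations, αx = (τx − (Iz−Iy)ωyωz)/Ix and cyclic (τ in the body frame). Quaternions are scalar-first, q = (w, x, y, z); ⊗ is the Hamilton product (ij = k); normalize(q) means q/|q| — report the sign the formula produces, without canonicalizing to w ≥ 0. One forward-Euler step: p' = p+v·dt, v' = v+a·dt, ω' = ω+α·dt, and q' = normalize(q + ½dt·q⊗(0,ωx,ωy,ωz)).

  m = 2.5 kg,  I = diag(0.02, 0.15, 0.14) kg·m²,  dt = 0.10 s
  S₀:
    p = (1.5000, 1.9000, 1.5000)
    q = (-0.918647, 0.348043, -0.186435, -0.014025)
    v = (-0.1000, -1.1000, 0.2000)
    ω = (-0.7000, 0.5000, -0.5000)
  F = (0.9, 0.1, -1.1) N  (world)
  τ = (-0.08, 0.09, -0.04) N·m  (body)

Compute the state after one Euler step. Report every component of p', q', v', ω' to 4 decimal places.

p' = (1.4900, 1.7900, 1.5200)
q' = (-0.9010, 0.3847, -0.2000, 0.0111)
v' = (-0.0640, -1.0960, 0.1560)
ω' = (-1.1125, 0.5880, -0.4961)

precession coupling ω×(Iω) = (0.0025, -0.0420, -0.0455)
α = I⁻¹(τ − ω×Iω) = (-4.1250, 0.8800, 0.0393)
new body rate ω' = (-1.1125, 0.5880, -0.4961)
Hamilton product q⊗(0,ω) = (0.3298351, 0.7432829, -0.2754845, 0.5028405)
updated quaternion q' = (-0.9010, 0.3847, -0.2000, 0.0111)
linear accel F/m = (0.3600, 0.0400, -0.4400)
p' = p + v·dt = (1.4900, 1.7900, 1.5200)
new velocity v' = (-0.0640, -1.0960, 0.1560)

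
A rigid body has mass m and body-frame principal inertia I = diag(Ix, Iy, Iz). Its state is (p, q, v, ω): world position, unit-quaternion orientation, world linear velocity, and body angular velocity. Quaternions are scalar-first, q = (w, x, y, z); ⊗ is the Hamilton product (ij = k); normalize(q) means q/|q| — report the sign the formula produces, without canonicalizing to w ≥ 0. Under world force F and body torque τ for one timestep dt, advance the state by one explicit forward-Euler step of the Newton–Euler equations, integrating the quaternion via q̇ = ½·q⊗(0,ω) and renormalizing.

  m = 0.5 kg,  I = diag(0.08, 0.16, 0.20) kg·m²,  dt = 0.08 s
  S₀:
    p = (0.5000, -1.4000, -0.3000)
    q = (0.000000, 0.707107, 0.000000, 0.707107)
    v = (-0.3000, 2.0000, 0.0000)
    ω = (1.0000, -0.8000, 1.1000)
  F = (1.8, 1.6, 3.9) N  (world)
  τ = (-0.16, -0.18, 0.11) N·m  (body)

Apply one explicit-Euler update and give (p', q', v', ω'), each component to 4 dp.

p' = (0.4760, -1.2400, -0.3000)
q' = (-0.0593, 0.7281, -0.0028, 0.6829)
v' = (-0.0120, 2.2560, 0.6240)
ω' = (0.8752, -0.8240, 1.1696)

new position p' = (0.4760, -1.2400, -0.3000)
new velocity v' = (-0.0120, 2.2560, 0.6240)
ω×(Iω) gyroscopic = (-0.0352, -0.1320, -0.0640)
α = I⁻¹(τ − ω×Iω) = (-1.5600, -0.3000, 0.8700)
ω' = ω + α·dt = (0.8752, -0.8240, 1.1696)
2q̇ = q⊗(0,ω) = (-1.4849247, 0.5656856, -0.0707107, -0.5656856)
q' = normalize(q + ½dt·q⊗(0,ω)) = (-0.0593, 0.7281, -0.0028, 0.6829)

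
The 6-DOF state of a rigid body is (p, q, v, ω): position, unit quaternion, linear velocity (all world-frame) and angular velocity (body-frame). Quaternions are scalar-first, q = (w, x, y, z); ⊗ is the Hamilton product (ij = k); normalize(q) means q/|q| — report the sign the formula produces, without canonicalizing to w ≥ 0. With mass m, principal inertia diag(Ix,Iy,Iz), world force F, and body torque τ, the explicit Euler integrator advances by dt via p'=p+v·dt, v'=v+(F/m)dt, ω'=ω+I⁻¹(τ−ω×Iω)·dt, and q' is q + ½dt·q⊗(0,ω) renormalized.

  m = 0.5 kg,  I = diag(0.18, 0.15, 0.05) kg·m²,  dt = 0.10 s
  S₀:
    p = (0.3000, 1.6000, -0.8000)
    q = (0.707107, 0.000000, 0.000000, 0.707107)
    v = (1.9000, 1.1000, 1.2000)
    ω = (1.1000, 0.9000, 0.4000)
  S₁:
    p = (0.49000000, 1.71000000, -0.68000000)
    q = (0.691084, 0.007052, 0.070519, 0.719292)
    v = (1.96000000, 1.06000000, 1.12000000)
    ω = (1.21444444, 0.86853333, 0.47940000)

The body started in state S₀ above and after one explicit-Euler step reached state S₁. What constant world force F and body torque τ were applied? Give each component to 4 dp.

Δv = v₁−v₀ = (0.06000000, -0.04000000, -0.08000000)
m·(v₁−v₀)/dt = (0.3000, -0.2000, -0.4000)
ω₁ − ω₀ = (0.11444444, -0.03146667, 0.07940000)
applied torque τ = (0.1700, 0.0100, 0.0100)

F = (0.3000, -0.2000, -0.4000)
τ = (0.1700, 0.0100, 0.0100)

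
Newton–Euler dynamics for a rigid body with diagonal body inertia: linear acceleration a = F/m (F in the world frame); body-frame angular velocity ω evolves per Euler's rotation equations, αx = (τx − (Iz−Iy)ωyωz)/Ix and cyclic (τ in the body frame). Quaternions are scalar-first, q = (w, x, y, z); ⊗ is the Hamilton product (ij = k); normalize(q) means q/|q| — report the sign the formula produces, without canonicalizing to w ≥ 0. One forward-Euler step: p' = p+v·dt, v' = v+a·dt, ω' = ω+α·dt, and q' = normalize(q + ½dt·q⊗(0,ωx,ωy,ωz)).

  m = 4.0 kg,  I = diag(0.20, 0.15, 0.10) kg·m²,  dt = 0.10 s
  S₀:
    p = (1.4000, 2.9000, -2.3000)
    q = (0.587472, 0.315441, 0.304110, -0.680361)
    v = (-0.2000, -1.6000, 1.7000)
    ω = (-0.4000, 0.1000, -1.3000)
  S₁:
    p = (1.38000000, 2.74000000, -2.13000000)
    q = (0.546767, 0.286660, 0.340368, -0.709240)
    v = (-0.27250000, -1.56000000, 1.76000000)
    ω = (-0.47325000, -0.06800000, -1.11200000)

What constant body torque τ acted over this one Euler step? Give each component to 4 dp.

ω₁ − ω₀ = (-0.07325000, -0.16800000, 0.18800000)
precession coupling = (0.0065, 0.0520, 0.0020)
I·α + gyro = (-0.1400, -0.2000, 0.1900)

τ = (-0.1400, -0.2000, 0.1900)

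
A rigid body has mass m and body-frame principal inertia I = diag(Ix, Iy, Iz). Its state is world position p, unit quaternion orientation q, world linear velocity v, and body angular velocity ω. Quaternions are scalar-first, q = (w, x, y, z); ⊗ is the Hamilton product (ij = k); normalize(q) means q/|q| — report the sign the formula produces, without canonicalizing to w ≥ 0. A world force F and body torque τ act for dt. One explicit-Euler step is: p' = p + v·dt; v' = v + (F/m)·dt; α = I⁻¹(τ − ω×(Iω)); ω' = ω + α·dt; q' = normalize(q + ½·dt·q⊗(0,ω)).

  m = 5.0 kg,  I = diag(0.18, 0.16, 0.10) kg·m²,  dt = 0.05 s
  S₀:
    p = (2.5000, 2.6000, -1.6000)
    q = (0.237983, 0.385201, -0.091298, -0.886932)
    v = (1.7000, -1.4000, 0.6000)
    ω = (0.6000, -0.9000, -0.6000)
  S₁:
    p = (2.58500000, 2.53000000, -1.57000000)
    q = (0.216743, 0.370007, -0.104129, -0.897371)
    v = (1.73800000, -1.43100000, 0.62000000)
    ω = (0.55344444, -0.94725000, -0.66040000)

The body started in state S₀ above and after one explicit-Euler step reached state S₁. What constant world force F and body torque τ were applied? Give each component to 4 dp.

F = (3.8000, -3.1000, 2.0000)
τ = (-0.2000, -0.1800, -0.1100)

Δv = v₁−v₀ = (0.03800000, -0.03100000, 0.02000000)
m·(v₁−v₀)/dt = (3.8000, -3.1000, 2.0000)
rate change Δω = (-0.04655556, -0.04725000, -0.06040000)
precession coupling = (-0.0324, -0.0288, 0.0108)
τ = I·(Δω/dt) + ω₀×(Iω₀) = (-0.2000, -0.1800, -0.1100)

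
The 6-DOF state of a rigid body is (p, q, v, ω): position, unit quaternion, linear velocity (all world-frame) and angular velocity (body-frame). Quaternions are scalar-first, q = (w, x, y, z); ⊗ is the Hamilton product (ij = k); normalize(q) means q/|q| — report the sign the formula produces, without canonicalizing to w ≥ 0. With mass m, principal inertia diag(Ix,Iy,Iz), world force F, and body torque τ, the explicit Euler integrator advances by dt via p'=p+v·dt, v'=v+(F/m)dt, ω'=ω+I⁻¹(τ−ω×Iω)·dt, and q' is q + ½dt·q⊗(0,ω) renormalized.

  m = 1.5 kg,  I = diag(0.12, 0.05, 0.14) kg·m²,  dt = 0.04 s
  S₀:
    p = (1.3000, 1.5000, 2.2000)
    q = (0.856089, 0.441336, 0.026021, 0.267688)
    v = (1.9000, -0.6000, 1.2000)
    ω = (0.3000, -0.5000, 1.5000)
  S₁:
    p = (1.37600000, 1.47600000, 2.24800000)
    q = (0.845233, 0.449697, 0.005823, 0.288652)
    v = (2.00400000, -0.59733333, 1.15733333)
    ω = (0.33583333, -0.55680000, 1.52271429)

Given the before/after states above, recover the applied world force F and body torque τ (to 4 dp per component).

F = (3.9000, 0.1000, -1.6000)
τ = (0.0400, -0.0800, 0.0900)

v₁ − v₀ = (0.10400000, 0.00266667, -0.04266667)
m·(v₁−v₀)/dt = (3.9000, 0.1000, -1.6000)
rate change Δω = (0.03583333, -0.05680000, 0.02271429)
ω₀×(Iω₀) = (-0.0675, -0.0090, 0.0105)
I·α + gyro = (0.0400, -0.0800, 0.0900)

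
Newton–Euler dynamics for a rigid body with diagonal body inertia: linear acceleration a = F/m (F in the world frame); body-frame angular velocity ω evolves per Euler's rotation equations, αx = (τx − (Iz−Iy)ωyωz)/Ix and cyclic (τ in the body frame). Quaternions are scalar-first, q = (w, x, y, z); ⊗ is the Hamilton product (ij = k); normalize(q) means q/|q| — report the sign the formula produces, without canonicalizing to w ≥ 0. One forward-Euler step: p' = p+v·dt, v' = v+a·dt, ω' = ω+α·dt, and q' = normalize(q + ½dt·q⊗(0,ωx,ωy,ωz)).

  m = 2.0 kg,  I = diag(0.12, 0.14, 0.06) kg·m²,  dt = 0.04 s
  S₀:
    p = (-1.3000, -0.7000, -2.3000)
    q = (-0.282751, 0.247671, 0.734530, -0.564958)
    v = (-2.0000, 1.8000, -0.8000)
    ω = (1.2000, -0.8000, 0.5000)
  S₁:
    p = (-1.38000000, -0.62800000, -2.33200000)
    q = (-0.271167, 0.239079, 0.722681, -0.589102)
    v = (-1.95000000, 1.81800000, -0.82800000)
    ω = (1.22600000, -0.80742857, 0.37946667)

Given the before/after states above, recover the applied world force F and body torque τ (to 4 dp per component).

F = (2.5000, 0.9000, -1.4000)
τ = (0.1100, 0.0100, -0.2000)

rate change Δω = (0.02600000, -0.00742857, -0.12053333)
τ = I·(Δω/dt) + ω₀×(Iω₀) = (0.1100, 0.0100, -0.2000)
Δv = v₁−v₀ = (0.05000000, 0.01800000, -0.02800000)
F = m·Δv/dt = (2.5000, 0.9000, -1.4000)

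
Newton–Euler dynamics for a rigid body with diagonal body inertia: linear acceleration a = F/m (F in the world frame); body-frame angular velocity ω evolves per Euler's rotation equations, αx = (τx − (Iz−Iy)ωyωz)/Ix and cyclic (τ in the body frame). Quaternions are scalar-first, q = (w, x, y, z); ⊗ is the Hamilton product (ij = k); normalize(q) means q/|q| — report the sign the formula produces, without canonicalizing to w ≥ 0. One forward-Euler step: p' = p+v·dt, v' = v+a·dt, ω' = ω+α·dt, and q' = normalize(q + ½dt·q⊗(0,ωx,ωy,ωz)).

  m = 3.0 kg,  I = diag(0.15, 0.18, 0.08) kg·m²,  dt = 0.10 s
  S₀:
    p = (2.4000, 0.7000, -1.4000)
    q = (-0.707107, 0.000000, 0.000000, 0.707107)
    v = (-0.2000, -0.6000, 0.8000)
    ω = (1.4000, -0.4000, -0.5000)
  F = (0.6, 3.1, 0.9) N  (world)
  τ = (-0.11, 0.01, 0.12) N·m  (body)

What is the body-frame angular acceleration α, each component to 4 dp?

precession coupling ω×(Iω) = (-0.0200, -0.0490, -0.0168)
α = I⁻¹(τ − ω×Iω) = (-0.6000, 0.3278, 1.7100)

α = (-0.6000, 0.3278, 1.7100)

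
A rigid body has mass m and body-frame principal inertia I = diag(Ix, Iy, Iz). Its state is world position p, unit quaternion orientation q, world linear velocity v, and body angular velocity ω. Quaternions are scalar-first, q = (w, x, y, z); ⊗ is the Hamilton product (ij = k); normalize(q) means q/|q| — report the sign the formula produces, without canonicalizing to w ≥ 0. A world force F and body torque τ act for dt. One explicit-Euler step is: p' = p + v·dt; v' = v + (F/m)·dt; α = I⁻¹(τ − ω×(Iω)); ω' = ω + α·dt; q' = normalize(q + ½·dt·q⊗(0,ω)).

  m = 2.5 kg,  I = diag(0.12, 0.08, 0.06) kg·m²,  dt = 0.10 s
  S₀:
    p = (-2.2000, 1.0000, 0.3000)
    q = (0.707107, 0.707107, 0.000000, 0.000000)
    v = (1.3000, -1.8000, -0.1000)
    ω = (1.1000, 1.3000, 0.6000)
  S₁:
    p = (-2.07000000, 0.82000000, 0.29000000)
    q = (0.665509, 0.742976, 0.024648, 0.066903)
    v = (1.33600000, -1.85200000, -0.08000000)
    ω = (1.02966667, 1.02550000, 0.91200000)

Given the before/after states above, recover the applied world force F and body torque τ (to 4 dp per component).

velocity change Δv = (0.03600000, -0.05200000, 0.02000000)
F = m·Δv/dt = (0.9000, -1.3000, 0.5000)
Δω = ω₁−ω₀ = (-0.07033333, -0.27450000, 0.31200000)
applied torque τ = (-0.1000, -0.1800, 0.1300)

F = (0.9000, -1.3000, 0.5000)
τ = (-0.1000, -0.1800, 0.1300)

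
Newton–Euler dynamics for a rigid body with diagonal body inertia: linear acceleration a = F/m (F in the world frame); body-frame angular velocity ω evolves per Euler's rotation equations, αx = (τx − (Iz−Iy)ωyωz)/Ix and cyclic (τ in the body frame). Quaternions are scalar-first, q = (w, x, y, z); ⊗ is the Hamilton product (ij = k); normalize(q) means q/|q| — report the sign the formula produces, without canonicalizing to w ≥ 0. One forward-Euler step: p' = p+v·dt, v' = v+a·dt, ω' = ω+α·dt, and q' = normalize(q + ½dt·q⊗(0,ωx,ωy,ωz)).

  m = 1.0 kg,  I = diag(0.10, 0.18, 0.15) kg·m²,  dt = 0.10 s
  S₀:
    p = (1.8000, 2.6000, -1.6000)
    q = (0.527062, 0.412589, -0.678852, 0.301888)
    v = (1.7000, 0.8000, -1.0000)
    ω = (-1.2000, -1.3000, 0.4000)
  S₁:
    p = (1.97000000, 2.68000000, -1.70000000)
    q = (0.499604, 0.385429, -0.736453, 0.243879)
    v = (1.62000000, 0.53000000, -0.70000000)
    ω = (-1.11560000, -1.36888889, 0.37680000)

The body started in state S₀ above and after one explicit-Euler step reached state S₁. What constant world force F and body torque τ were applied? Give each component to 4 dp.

Δv = v₁−v₀ = (-0.08000000, -0.27000000, 0.30000000)
m·(v₁−v₀)/dt = (-0.8000, -2.7000, 3.0000)
ω₁ − ω₀ = (0.08440000, -0.06888889, -0.02320000)
precession coupling = (0.0156, 0.0240, 0.1248)
τ = I·(Δω/dt) + ω₀×(Iω₀) = (0.1000, -0.1000, 0.0900)

F = (-0.8000, -2.7000, 3.0000)
τ = (0.1000, -0.1000, 0.0900)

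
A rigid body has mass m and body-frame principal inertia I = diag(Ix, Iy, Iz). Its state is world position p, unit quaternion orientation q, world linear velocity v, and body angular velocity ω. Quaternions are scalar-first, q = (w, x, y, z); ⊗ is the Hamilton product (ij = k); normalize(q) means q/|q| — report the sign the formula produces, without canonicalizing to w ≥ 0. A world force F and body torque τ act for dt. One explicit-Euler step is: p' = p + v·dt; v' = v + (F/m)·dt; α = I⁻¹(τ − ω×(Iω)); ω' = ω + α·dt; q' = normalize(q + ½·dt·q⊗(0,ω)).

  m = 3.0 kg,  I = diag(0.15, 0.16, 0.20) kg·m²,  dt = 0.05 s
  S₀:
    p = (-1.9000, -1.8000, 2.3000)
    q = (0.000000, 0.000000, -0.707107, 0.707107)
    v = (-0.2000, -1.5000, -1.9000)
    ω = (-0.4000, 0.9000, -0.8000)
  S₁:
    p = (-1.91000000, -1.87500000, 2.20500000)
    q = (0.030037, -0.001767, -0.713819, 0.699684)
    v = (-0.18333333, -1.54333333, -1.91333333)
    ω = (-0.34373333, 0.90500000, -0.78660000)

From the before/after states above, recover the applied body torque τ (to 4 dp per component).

rate change Δω = (0.05626667, 0.00500000, 0.01340000)
I·α + gyro = (0.1400, 0.0000, 0.0500)

τ = (0.1400, 0.0000, 0.0500)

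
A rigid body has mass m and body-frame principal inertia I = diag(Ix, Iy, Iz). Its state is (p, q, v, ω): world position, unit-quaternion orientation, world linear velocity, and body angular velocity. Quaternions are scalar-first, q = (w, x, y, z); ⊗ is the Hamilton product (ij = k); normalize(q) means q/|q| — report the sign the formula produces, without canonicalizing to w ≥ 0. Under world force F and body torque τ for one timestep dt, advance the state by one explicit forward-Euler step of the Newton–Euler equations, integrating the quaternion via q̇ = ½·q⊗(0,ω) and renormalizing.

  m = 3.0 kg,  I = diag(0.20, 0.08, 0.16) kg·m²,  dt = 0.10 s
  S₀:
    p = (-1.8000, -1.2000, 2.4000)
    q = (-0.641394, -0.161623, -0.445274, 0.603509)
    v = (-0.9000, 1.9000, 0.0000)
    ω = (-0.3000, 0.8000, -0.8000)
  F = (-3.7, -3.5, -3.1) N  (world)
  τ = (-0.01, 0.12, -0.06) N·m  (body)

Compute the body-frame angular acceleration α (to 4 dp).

gyro term ω×Iω = (-0.0512, 0.0096, 0.0288)
α = I⁻¹(τ − ω×Iω) = (0.2060, 1.3800, -0.5550)

α = (0.2060, 1.3800, -0.5550)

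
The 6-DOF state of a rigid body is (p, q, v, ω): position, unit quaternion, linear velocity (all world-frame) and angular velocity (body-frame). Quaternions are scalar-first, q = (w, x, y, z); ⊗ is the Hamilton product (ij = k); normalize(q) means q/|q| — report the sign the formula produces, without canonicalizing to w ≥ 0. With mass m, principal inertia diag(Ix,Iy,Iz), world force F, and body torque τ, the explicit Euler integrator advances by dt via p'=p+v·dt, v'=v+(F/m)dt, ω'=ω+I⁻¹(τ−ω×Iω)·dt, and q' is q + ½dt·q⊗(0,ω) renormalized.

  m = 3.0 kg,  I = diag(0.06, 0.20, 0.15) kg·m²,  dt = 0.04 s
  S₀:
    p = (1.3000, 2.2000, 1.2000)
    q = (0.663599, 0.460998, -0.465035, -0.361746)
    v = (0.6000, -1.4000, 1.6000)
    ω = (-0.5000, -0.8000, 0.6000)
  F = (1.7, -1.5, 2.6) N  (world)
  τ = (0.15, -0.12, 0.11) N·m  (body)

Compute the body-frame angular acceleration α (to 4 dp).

gyro term ω×Iω = (0.0240, 0.0270, 0.0560)
α = I⁻¹(τ − ω×Iω) = (2.1000, -0.7350, 0.3600)

α = (2.1000, -0.7350, 0.3600)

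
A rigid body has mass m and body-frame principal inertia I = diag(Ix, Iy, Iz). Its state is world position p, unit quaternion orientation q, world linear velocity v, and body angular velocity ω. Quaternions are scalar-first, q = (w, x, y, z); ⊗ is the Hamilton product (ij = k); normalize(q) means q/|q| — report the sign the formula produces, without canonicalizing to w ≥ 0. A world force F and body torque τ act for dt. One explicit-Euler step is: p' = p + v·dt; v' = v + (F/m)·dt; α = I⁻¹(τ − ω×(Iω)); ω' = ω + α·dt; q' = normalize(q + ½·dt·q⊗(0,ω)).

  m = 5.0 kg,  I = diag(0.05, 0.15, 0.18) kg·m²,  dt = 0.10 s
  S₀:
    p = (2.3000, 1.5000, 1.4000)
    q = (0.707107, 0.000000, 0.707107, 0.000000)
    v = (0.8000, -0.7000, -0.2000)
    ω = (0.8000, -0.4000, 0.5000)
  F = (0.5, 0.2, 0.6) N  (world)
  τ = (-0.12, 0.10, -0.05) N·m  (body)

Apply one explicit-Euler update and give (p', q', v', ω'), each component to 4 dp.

p' = (2.3800, 1.4300, 1.3800)
q' = (0.7203, 0.0459, 0.6921, -0.0106)
v' = (0.8100, -0.6960, -0.1880)
ω' = (0.5720, -0.2987, 0.4900)

p + v·dt = (2.3800, 1.4300, 1.3800)
v + (F/m)dt = (0.8100, -0.6960, -0.1880)
gyro term ω×Iω = (-0.0060, -0.0520, -0.0320)
(τ − ω×Iω)/I = (-2.2800, 1.0133, -0.1000)
ω' = ω + α·dt = (0.5720, -0.2987, 0.4900)
Hamilton product q⊗(0,ω) = (0.2828428, 0.9192391, -0.2828428, -0.2121321)
q' = normalize(q + ½dt·q⊗(0,ω)) = (0.7203, 0.0459, 0.6921, -0.0106)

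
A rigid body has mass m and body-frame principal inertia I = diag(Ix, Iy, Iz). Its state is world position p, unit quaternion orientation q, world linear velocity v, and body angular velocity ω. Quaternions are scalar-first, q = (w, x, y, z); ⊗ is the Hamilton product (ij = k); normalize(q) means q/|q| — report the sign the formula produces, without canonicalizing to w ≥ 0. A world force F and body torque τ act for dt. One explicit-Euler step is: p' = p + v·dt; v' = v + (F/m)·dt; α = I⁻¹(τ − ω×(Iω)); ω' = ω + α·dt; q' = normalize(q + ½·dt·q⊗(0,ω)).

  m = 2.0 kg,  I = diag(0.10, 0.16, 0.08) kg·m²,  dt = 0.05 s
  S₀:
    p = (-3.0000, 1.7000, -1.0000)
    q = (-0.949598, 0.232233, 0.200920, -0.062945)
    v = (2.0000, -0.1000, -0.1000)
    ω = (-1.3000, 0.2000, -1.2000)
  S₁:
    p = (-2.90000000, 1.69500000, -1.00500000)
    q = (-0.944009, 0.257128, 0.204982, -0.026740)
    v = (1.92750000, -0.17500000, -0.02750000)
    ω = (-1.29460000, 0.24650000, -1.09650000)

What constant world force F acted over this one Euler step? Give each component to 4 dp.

v₁ − v₀ = (-0.07250000, -0.07500000, 0.07250000)
m·(v₁−v₀)/dt = (-2.9000, -3.0000, 2.9000)

F = (-2.9000, -3.0000, 2.9000)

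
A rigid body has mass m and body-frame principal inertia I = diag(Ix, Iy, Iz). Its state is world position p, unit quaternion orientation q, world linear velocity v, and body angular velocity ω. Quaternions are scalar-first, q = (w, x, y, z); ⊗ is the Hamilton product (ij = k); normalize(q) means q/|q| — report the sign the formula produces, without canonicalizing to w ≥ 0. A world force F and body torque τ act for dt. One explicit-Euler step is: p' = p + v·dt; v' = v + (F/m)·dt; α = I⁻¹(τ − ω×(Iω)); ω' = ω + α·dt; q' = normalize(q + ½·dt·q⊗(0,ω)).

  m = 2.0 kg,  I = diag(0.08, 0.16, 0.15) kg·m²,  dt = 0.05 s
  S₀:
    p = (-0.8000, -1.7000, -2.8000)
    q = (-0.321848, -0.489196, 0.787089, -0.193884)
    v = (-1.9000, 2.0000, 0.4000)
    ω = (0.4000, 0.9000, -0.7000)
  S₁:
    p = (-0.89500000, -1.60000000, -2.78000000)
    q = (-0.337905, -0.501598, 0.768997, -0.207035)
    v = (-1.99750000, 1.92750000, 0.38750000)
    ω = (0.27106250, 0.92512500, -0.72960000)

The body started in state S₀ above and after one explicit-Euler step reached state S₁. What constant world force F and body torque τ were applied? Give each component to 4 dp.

F = (-3.9000, -2.9000, -0.5000)
τ = (-0.2000, 0.1000, -0.0600)

velocity change Δv = (-0.09750000, -0.07250000, -0.01250000)
m·(v₁−v₀)/dt = (-3.9000, -2.9000, -0.5000)
rate change Δω = (-0.12893750, 0.02512500, -0.02960000)
I·α + gyro = (-0.2000, 0.1000, -0.0600)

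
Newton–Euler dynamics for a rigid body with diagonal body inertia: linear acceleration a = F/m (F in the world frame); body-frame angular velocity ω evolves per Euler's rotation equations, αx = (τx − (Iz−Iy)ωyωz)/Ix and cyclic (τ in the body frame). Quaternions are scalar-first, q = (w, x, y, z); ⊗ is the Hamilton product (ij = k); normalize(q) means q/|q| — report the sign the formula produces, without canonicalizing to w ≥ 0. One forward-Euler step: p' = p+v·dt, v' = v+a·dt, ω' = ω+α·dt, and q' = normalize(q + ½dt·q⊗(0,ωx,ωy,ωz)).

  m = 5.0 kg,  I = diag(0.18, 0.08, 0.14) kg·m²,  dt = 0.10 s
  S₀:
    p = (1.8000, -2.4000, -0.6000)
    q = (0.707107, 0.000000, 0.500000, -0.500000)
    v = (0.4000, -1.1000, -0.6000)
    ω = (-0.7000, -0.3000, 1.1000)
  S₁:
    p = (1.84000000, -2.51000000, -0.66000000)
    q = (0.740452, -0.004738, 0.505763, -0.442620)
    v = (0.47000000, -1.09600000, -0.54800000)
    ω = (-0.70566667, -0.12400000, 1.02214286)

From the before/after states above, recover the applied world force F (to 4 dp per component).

v₁ − v₀ = (0.07000000, 0.00400000, 0.05200000)
F = m·Δv/dt = (3.5000, 0.2000, 2.6000)

F = (3.5000, 0.2000, 2.6000)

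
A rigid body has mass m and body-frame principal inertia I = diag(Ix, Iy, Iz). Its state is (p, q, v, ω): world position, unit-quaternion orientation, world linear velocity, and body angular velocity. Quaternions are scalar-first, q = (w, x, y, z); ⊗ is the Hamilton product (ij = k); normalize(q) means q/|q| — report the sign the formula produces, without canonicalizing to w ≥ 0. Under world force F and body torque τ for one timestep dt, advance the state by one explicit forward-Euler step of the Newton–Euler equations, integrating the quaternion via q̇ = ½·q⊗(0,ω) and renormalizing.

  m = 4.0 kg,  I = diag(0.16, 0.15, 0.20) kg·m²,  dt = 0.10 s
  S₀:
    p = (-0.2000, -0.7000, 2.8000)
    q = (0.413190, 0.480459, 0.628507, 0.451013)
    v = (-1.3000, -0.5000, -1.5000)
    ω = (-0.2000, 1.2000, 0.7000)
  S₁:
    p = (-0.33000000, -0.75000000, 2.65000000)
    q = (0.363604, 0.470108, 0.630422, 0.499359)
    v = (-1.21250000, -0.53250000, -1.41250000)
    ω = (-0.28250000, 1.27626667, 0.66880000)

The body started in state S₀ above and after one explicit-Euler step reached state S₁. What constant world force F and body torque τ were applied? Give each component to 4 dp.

F = (3.5000, -1.3000, 3.5000)
τ = (-0.0900, 0.1200, -0.0600)

rate change Δω = (-0.08250000, 0.07626667, -0.03120000)
applied torque τ = (-0.0900, 0.1200, -0.0600)
v₁ − v₀ = (0.08750000, -0.03250000, 0.08750000)
applied force F = (3.5000, -1.3000, 3.5000)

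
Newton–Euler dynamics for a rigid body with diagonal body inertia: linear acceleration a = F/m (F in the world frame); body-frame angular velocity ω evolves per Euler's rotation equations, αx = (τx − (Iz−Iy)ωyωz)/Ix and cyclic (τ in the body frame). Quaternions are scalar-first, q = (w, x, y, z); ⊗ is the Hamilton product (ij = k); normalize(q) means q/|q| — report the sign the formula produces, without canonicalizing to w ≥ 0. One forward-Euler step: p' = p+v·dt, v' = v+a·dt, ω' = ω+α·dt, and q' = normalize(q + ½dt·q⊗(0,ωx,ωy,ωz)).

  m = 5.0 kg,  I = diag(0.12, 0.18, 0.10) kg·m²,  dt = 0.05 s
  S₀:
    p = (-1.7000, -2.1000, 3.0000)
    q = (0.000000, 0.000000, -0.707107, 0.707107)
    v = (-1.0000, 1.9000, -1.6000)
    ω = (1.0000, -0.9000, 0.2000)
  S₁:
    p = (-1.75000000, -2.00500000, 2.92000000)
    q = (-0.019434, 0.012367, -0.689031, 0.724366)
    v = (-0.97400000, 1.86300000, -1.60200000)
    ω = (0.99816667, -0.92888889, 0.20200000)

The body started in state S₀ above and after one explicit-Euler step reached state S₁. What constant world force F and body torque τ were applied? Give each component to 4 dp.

F = (2.6000, -3.7000, -0.2000)
τ = (0.0100, -0.1000, -0.0500)

v₁ − v₀ = (0.02600000, -0.03700000, -0.00200000)
m·(v₁−v₀)/dt = (2.6000, -3.7000, -0.2000)
rate change Δω = (-0.00183333, -0.02888889, 0.00200000)
τ = I·(Δω/dt) + ω₀×(Iω₀) = (0.0100, -0.1000, -0.0500)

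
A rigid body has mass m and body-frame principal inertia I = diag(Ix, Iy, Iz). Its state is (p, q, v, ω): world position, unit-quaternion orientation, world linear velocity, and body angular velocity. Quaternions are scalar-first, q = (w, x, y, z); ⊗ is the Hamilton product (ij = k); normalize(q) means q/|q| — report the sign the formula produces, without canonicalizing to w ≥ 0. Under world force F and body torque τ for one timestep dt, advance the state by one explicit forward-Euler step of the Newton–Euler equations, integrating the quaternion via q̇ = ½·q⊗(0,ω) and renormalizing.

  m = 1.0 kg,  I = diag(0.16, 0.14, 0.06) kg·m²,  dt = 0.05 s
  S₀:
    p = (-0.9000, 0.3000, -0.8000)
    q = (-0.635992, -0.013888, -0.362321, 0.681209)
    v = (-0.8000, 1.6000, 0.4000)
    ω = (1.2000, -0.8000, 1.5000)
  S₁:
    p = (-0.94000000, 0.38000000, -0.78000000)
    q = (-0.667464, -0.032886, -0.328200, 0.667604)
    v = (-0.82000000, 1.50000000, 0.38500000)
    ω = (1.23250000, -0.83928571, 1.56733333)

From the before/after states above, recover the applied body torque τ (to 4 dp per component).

τ = (0.2000, 0.0700, 0.1000)

ω₁ − ω₀ = (0.03250000, -0.03928571, 0.06733333)
precession coupling = (0.0960, 0.1800, 0.0192)
I·α + gyro = (0.2000, 0.0700, 0.1000)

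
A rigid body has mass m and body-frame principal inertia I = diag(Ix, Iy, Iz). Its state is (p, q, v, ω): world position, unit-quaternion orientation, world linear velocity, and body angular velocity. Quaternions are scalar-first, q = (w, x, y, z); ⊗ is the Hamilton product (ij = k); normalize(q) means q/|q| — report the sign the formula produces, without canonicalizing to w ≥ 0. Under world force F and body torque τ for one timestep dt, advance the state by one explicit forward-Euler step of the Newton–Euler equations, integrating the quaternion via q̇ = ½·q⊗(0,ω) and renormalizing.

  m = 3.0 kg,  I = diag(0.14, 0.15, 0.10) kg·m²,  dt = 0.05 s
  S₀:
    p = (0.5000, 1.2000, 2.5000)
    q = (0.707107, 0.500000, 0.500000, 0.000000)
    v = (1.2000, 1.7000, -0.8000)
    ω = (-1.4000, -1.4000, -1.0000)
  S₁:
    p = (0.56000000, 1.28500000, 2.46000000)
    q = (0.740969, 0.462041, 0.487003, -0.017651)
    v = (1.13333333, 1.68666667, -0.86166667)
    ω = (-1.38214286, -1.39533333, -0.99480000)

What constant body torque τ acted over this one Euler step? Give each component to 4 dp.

Δω = ω₁−ω₀ = (0.01785714, 0.00466667, 0.00520000)
gyro term ω₀×Iω₀ = (-0.0700, 0.0560, 0.0196)
applied torque τ = (-0.0200, 0.0700, 0.0300)

τ = (-0.0200, 0.0700, 0.0300)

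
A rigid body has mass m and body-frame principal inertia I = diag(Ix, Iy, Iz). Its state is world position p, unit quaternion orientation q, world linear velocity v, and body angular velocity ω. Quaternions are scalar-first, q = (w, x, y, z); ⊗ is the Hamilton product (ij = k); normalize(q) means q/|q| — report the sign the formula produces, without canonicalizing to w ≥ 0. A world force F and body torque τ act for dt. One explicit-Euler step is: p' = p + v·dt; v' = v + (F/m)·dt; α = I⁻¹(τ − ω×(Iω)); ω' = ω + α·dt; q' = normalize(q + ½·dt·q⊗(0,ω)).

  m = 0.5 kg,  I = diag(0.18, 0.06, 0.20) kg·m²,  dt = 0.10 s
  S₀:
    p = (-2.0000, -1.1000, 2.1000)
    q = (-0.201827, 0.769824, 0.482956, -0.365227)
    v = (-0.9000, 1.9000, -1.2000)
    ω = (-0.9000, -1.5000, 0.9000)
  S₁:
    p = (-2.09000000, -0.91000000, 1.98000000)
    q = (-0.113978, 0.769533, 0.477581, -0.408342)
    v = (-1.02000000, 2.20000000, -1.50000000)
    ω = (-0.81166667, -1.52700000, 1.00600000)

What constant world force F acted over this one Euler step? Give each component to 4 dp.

velocity change Δv = (-0.12000000, 0.30000000, -0.30000000)
applied force F = (-0.6000, 1.5000, -1.5000)

F = (-0.6000, 1.5000, -1.5000)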